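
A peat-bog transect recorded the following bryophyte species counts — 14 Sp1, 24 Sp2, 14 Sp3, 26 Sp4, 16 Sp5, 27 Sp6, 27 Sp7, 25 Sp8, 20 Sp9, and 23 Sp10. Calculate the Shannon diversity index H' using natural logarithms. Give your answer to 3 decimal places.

Total N = 14+24+14+26+16+27+27+25+20+23 = 216, so the proportions are 0.06481, 0.11111, 0.06481, 0.12037, 0.07407, 0.125, 0.125, 0.11574, 0.09259, 0.10648 (working shown to 5 dp, full precision carried).
Each pᵢ ln pᵢ term: 0.06481×(-2.73622)=-0.17735, 0.11111×(-2.19722)=-0.24414, 0.06481×(-2.73622)=-0.17735, 0.12037×(-2.11718)=-0.25485, 0.07407×(-2.60269)=-0.19279, 0.125×(-2.07944)=-0.25993, 0.125×(-2.07944)=-0.25993, 0.11574×(-2.15640)=-0.24958, 0.09259×(-2.37955)=-0.22033, 0.10648×(-2.23978)=-0.23850.
Sum = -2.27474, so H' = 2.275.

2.275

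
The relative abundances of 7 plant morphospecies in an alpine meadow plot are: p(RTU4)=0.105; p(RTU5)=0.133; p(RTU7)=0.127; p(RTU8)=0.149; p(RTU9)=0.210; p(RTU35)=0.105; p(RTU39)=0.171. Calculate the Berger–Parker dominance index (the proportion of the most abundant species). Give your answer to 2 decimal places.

The largest proportion is 0.21, i.e. d = 0.21 to 2 decimal places.

0.21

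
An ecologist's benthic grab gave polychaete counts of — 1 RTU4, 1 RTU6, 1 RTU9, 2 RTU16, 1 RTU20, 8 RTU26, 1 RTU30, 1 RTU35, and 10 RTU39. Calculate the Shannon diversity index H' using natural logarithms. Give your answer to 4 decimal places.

1.6793

Total N = 1+1+1+2+1+8+1+1+10 = 26, so the proportions are 0.038462, 0.038462, 0.038462, 0.076923, 0.038462, 0.307692, 0.038462, 0.038462, 0.384615 (working shown to 6 dp, full precision carried).
Each pᵢ ln pᵢ term: 0.038462×(-3.258097)=-0.125311, 0.038462×(-3.258097)=-0.125311, 0.038462×(-3.258097)=-0.125311, 0.076923×(-2.564949)=-0.197304, 0.038462×(-3.258097)=-0.125311, 0.307692×(-1.178655)=-0.362663, 0.038462×(-3.258097)=-0.125311, 0.038462×(-3.258097)=-0.125311, 0.384615×(-0.955511)=-0.367504.
Sum = -1.679340, so H' = 1.6793.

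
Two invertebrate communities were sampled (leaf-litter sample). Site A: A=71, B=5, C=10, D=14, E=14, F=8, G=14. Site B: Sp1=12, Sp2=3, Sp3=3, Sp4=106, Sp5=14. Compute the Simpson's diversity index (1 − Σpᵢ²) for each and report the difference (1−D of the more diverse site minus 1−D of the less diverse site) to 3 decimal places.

0.294

Site A: N=136, proportions 0.52206, 0.03676, 0.07353, 0.10294, 0.10294, 0.05882, 0.10294, giving 1−D = 0.68545 (working shown to 5 dp, full precision carried).
Site B: N=138, proportions 0.08696, 0.02174, 0.02174, 0.76812, 0.10145, giving 1−D = 0.39120.
Difference = |0.68545 − 0.39120| = 0.29425, i.e. 0.294 to 3 decimal places.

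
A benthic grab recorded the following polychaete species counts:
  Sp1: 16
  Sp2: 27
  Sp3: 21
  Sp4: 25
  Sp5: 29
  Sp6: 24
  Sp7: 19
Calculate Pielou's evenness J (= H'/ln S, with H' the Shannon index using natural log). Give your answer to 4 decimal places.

Total N = 16+27+21+25+29+24+19 = 161, so the proportions are 0.099379, 0.167702, 0.130435, 0.15528, 0.180124, 0.149068, 0.118012 (working shown to 6 dp, full precision carried).
H' = −Σ pᵢ ln pᵢ = −((-0.229448) + (-0.299443) + (-0.265680) + (-0.289213) + (-0.308752) + (-0.283729) + (-0.252188)) = 1.928453.
With S = 7 species, ln S = 1.945910, so J = 1.928453/1.945910 = 0.991029, i.e. 0.9910 to 4 decimal places.

0.9910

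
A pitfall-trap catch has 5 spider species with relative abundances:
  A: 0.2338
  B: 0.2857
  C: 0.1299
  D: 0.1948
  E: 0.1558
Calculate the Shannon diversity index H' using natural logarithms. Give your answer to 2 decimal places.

Each pᵢ ln pᵢ term (working shown to 4 dp, full precision carried): 0.2338×(-1.4533)=-0.3398, 0.2857×(-1.2528)=-0.3579, 0.1299×(-2.0410)=-0.2651, 0.1948×(-1.6358)=-0.3187, 0.1558×(-1.8592)=-0.2897.
Sum = -1.5711, so H' = 1.57.

1.57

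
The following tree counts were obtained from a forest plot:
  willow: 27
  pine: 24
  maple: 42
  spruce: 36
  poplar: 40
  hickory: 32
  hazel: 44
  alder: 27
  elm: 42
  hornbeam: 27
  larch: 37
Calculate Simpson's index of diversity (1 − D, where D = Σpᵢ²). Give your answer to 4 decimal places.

Total N = 27+24+42+36+40+32+44+27+42+27+37 = 378, so the proportions are 0.071429, 0.063492, 0.111111, 0.095238, 0.10582, 0.084656, 0.116402, 0.071429, 0.111111, 0.071429, 0.097884 (working shown to 6 dp, full precision carried).
D = 0.071429² + 0.063492² + 0.111111² + 0.095238² + 0.10582² + 0.084656² + 0.116402² + 0.071429² + 0.111111² + 0.071429² + 0.097884² = 0.005102 + 0.004031 + 0.012346 + 0.009070 + 0.011198 + 0.007167 + 0.013549 + 0.005102 + 0.012346 + 0.005102 + 0.009581 = 0.094594.
So 1 − D = 0.905406, i.e. 0.9054 to 4 decimal places.

0.9054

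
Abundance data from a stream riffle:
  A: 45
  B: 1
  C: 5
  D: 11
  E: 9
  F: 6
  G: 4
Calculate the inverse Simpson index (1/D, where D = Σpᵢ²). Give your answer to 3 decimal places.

Total N = 45+1+5+11+9+6+4 = 81, so the proportions are 0.555556, 0.012346, 0.061728, 0.135802, 0.111111, 0.074074, 0.049383 (working shown to 6 dp, full precision carried).
D = 0.555556² + 0.012346² + 0.061728² + 0.135802² + 0.111111² + 0.074074² + 0.049383² = 0.308642 + 0.000152 + 0.003810 + 0.018442 + 0.012346 + 0.005487 + 0.002439 = 0.351318.
So 1/D = 2.84642, i.e. 2.846 to 3 decimal places.

2.846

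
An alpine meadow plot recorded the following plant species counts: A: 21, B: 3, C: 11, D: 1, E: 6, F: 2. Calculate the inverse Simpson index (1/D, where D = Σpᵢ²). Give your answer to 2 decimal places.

3.16

Total N = 21+3+11+1+6+2 = 44, so the proportions are 0.477273, 0.068182, 0.25, 0.022727, 0.136364, 0.045455 (working shown to 6 dp, full precision carried).
D = 0.477273² + 0.068182² + 0.25² + 0.022727² + 0.136364² + 0.045455² = 0.227789 + 0.004649 + 0.062500 + 0.000517 + 0.018595 + 0.002066 = 0.316116.
So 1/D = 3.1634, i.e. 3.16 to 2 decimal places.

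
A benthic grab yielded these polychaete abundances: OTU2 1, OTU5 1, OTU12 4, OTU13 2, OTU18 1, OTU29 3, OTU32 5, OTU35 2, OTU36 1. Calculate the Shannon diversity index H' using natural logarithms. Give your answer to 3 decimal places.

2.013

Total N = 1+1+4+2+1+3+5+2+1 = 20, so the proportions are 0.05, 0.05, 0.2, 0.1, 0.05, 0.15, 0.25, 0.1, 0.05 (working shown to 5 dp, full precision carried).
Each pᵢ ln pᵢ term: 0.05×(-2.99573)=-0.14979, 0.05×(-2.99573)=-0.14979, 0.2×(-1.60944)=-0.32189, 0.1×(-2.30259)=-0.23026, 0.05×(-2.99573)=-0.14979, 0.15×(-1.89712)=-0.28457, 0.25×(-1.38629)=-0.34657, 0.1×(-2.30259)=-0.23026, 0.05×(-2.99573)=-0.14979.
Sum = -2.01269, so H' = 2.013.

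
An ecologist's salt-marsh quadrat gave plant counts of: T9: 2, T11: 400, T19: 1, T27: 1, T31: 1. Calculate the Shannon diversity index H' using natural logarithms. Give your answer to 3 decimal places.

Total N = 2+400+1+1+1 = 405, so the proportions are 0.00494, 0.98765, 0.00247, 0.00247, 0.00247 (working shown to 5 dp, full precision carried).
Each pᵢ ln pᵢ term: 0.00494×(-5.31074)=-0.02623, 0.98765×(-0.01242)=-0.01227, 0.00247×(-6.00389)=-0.01482, 0.00247×(-6.00389)=-0.01482, 0.00247×(-6.00389)=-0.01482.
Sum = -0.08297, so H' = 0.083.

0.083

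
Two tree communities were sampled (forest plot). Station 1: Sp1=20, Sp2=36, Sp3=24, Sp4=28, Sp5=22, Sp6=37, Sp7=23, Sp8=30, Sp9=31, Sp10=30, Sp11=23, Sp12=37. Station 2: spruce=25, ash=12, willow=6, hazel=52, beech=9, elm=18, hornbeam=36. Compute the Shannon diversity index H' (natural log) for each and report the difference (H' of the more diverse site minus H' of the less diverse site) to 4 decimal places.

0.7388

Station 1: N=341, proportions 0.058651, 0.105572, 0.070381, 0.082111, 0.064516, 0.108504, 0.067449, 0.087977, 0.090909, 0.087977, 0.067449, 0.108504, giving H' = 2.463949 (working shown to 6 dp, full precision carried).
Station 2: N=158, proportions 0.158228, 0.075949, 0.037975, 0.329114, 0.056962, 0.113924, 0.227848, giving H' = 1.725162.
Difference = |2.463949 − 1.725162| = 0.738787, i.e. 0.7388 to 4 decimal places.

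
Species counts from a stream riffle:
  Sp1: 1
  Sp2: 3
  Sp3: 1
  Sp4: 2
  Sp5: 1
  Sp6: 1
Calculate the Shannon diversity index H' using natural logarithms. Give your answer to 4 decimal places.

Total N = 1+3+1+2+1+1 = 9, so the proportions are 0.111111, 0.333333, 0.111111, 0.222222, 0.111111, 0.111111 (working shown to 6 dp, full precision carried).
Each pᵢ ln pᵢ term: 0.111111×(-2.197225)=-0.244136, 0.333333×(-1.098612)=-0.366204, 0.111111×(-2.197225)=-0.244136, 0.222222×(-1.504077)=-0.334239, 0.111111×(-2.197225)=-0.244136, 0.111111×(-2.197225)=-0.244136.
Sum = -1.676988, so H' = 1.6770.

1.6770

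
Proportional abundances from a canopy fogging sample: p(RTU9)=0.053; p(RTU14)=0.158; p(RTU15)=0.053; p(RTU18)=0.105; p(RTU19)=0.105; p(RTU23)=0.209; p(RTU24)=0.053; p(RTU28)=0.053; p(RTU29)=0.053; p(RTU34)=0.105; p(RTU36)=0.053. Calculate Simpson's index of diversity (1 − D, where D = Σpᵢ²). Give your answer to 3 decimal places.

0.881

D = 0.053² + 0.158² + 0.053² + 0.105² + 0.105² + 0.209² + 0.053² + 0.053² + 0.053² + 0.105² + 0.053² = 0.00281 + 0.02496 + 0.00281 + 0.01102 + 0.01102 + 0.04368 + 0.00281 + 0.00281 + 0.00281 + 0.01102 + 0.00281 = 0.11857 (working shown to 5 dp, full precision carried).
So 1 − D = 0.88143, i.e. 0.881 to 3 decimal places.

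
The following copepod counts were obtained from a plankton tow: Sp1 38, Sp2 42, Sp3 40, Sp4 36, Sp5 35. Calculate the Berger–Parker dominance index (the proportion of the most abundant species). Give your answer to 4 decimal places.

Total N = 38+42+40+36+35 = 191, so the proportions are 0.198953, 0.219895, 0.209424, 0.188482, 0.183246 (working shown to 6 dp, full precision carried).
The largest proportion is 0.219895, i.e. d = 0.2199 to 4 decimal places.

0.2199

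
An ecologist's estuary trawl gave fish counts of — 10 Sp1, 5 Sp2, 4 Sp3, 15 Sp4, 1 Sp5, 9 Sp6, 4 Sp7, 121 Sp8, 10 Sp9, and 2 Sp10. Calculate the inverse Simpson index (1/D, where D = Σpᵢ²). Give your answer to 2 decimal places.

2.15

Total N = 10+5+4+15+1+9+4+121+10+2 = 181, so the proportions are 0.05525, 0.02762, 0.0221, 0.08287, 0.00552, 0.04972, 0.0221, 0.66851, 0.05525, 0.01105 (working shown to 5 dp, full precision carried).
D = 0.05525² + 0.02762² + 0.0221² + 0.08287² + 0.00552² + 0.04972² + 0.0221² + 0.66851² + 0.05525² + 0.01105² = 0.00305 + 0.00076 + 0.00049 + 0.00687 + 0.00003 + 0.00247 + 0.00049 + 0.44690 + 0.00305 + 0.00012 = 0.46424.
So 1/D = 2.1541, i.e. 2.15 to 2 decimal places.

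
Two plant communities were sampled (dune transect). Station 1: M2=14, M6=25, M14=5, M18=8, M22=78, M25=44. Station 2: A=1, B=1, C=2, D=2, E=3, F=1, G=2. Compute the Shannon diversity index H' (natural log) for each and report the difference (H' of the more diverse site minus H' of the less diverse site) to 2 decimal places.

Station 1: N=174, proportions 0.0805, 0.1437, 0.0287, 0.046, 0.4483, 0.2529, giving H' = 1.4325 (working shown to 4 dp, full precision carried).
Station 2: N=12, proportions 0.0833, 0.0833, 0.1667, 0.1667, 0.25, 0.0833, 0.1667, giving H' = 1.8637.
Difference = |1.4325 − 1.8637| = 0.4312, i.e. 0.43 to 2 decimal places.

0.43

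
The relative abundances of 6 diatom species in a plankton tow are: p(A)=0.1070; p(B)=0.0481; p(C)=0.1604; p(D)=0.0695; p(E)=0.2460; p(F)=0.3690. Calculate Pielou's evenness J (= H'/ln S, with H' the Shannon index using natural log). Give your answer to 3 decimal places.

0.880

H' = −Σ pᵢ ln pᵢ = −((-0.23914) + (-0.14596) + (-0.29355) + (-0.18532) + (-0.34500) + (-0.36788)) = 1.57683 (working shown to 5 dp, full precision carried).
With S = 6 species, ln S = 1.79176, so J = 1.57683/1.79176 = 0.88005, i.e. 0.880 to 3 decimal places.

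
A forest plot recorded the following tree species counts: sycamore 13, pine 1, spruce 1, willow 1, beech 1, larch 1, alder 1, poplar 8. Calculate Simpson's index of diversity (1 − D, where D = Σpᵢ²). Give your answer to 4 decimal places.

Total N = 13+1+1+1+1+1+1+8 = 27, so the proportions are 0.481481, 0.037037, 0.037037, 0.037037, 0.037037, 0.037037, 0.037037, 0.296296 (working shown to 6 dp, full precision carried).
D = 0.481481² + 0.037037² + 0.037037² + 0.037037² + 0.037037² + 0.037037² + 0.037037² + 0.296296² = 0.231824 + 0.001372 + 0.001372 + 0.001372 + 0.001372 + 0.001372 + 0.001372 + 0.087791 = 0.327846.
So 1 − D = 0.672154, i.e. 0.6722 to 4 decimal places.

0.6722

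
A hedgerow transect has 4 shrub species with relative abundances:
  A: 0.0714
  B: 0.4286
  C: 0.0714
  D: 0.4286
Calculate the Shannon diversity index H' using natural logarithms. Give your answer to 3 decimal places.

1.103

Each pᵢ ln pᵢ term (working shown to 5 dp, full precision carried): 0.0714×(-2.63946)=-0.18846, 0.4286×(-0.84723)=-0.36312, 0.0714×(-2.63946)=-0.18846, 0.4286×(-0.84723)=-0.36312.
Sum = -1.10316, so H' = 1.103.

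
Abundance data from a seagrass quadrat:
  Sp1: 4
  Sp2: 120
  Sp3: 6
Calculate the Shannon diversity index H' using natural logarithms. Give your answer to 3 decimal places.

0.323

Total N = 4+120+6 = 130, so the proportions are 0.03077, 0.92308, 0.04615 (working shown to 5 dp, full precision carried).
Each pᵢ ln pᵢ term: 0.03077×(-3.48124)=-0.10712, 0.92308×(-0.08004)=-0.07389, 0.04615×(-3.07577)=-0.14196.
Sum = -0.32296, so H' = 0.323.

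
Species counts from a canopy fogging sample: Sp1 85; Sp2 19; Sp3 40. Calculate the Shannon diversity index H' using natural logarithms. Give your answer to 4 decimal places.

0.9342

Total N = 85+19+40 = 144, so the proportions are 0.590278, 0.131944, 0.277778 (working shown to 6 dp, full precision carried).
Each pᵢ ln pᵢ term: 0.590278×(-0.527162)=-0.311172, 0.131944×(-2.025374)=-0.267237, 0.277778×(-1.280934)=-0.355815.
Sum = -0.934224, so H' = 0.9342.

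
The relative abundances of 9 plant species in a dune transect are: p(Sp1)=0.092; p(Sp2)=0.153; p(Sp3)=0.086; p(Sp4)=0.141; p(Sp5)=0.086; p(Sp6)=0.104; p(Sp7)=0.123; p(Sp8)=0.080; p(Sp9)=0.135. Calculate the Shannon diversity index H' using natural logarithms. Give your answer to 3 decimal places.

Each pᵢ ln pᵢ term (working shown to 5 dp, full precision carried): 0.092×(-2.38597)=-0.21951, 0.153×(-1.87732)=-0.28723, 0.086×(-2.45341)=-0.21099, 0.141×(-1.95900)=-0.27622, 0.086×(-2.45341)=-0.21099, 0.104×(-2.26336)=-0.23539, 0.123×(-2.09557)=-0.25776, 0.08×(-2.52573)=-0.20206, 0.135×(-2.00248)=-0.27033.
Sum = -2.17048, so H' = 2.170.

2.170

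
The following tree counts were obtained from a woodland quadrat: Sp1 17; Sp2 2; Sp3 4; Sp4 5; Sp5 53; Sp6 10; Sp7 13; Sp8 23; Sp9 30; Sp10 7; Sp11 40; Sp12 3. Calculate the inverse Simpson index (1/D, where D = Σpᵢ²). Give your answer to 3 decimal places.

6.593

Total N = 17+2+4+5+53+10+13+23+30+7+40+3 = 207, so the proportions are 0.0821256, 0.0096618, 0.0193237, 0.0241546, 0.2560386, 0.0483092, 0.0628019, 0.1111111, 0.1449275, 0.0338164, 0.1932367, 0.0144928 (working shown to 7 dp, full precision carried).
D = 0.0821256² + 0.0096618² + 0.0193237² + 0.0241546² + 0.2560386² + 0.0483092² + 0.0628019² + 0.1111111² + 0.1449275² + 0.0338164² + 0.1932367² + 0.0144928² = 0.0067446 + 0.0000934 + 0.0003734 + 0.0005834 + 0.0655558 + 0.0023338 + 0.0039441 + 0.0123457 + 0.0210040 + 0.0011436 + 0.0373404 + 0.0002100 = 0.1516722.
So 1/D = 6.59317, i.e. 6.593 to 3 decimal places.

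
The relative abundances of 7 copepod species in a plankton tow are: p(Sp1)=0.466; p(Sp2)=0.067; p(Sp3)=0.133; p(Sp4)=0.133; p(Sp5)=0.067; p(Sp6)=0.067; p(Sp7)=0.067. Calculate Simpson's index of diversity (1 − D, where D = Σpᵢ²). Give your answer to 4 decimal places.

D = 0.466² + 0.067² + 0.133² + 0.133² + 0.067² + 0.067² + 0.067² = 0.217156 + 0.004489 + 0.017689 + 0.017689 + 0.004489 + 0.004489 + 0.004489 = 0.270490 (working shown to 6 dp, full precision carried).
So 1 − D = 0.729510, i.e. 0.7295 to 4 decimal places.

0.7295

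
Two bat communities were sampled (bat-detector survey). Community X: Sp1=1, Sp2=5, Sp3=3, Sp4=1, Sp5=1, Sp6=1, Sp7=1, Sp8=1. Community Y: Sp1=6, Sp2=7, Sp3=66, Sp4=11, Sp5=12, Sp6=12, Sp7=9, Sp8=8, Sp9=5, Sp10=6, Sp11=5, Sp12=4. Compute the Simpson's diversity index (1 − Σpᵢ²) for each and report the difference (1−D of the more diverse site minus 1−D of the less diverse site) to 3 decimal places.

Community X: N=14, proportions 0.07143, 0.35714, 0.21429, 0.07143, 0.07143, 0.07143, 0.07143, 0.07143, giving 1−D = 0.79592 (working shown to 5 dp, full precision carried).
Community Y: N=151, proportions 0.03974, 0.04636, 0.43709, 0.07285, 0.07947, 0.07947, 0.0596, 0.05298, 0.03311, 0.03974, 0.03311, 0.02649, giving 1−D = 0.77646.
Difference = |0.79592 − 0.77646| = 0.01946, i.e. 0.019 to 3 decimal places.

0.019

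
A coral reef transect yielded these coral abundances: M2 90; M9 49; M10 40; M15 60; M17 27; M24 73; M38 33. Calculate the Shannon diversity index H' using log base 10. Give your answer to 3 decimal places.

0.812

Total N = 90+49+40+60+27+73+33 = 372, so the proportions are 0.24194, 0.13172, 0.10753, 0.16129, 0.07258, 0.19624, 0.08871 (working shown to 5 dp, full precision carried).
Each pᵢ log₁₀ pᵢ term: 0.24194×(-0.61630)=-0.14910, 0.13172×(-0.88035)=-0.11596, 0.10753×(-0.96848)=-0.10414, 0.16129×(-0.79239)=-0.12781, 0.07258×(-1.13918)=-0.08268, 0.19624×(-0.70722)=-0.13878, 0.08871×(-1.05203)=-0.09333.
Sum = -0.81180, so H' = 0.812.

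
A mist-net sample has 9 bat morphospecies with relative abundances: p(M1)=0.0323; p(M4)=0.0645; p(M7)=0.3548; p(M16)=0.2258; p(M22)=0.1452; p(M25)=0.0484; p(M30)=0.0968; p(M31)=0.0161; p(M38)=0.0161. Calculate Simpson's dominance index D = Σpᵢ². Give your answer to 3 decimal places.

0.215

D = 0.0323² + 0.0645² + 0.3548² + 0.2258² + 0.1452² + 0.0484² + 0.0968² + 0.0161² + 0.0161² = 0.00104 + 0.00416 + 0.12588 + 0.05099 + 0.02108 + 0.00234 + 0.00937 + 0.00026 + 0.00026 = 0.21539 (working shown to 5 dp, full precision carried).
To 3 decimal places, D = 0.215.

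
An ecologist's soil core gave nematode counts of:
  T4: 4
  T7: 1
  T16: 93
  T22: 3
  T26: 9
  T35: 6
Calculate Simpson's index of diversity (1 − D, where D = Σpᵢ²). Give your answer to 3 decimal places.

0.347

Total N = 4+1+93+3+9+6 = 116, so the proportions are 0.03448, 0.00862, 0.80172, 0.02586, 0.07759, 0.05172 (working shown to 5 dp, full precision carried).
D = 0.03448² + 0.00862² + 0.80172² + 0.02586² + 0.07759² + 0.05172² = 0.00119 + 0.00007 + 0.64276 + 0.00067 + 0.00602 + 0.00268 = 0.65339.
So 1 − D = 0.34661, i.e. 0.347 to 3 decimal places.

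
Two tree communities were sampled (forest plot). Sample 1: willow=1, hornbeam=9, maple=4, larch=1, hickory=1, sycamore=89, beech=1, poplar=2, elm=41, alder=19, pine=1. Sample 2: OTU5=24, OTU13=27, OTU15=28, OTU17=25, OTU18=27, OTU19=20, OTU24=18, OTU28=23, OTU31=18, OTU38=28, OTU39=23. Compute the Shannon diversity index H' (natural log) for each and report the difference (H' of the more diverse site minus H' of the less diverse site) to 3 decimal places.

Sample 1: N=169, proportions 0.00592, 0.05325, 0.02367, 0.00592, 0.00592, 0.52663, 0.00592, 0.01183, 0.2426, 0.11243, 0.00592, giving H' = 1.37608 (working shown to 5 dp, full precision carried).
Sample 2: N=261, proportions 0.09195, 0.10345, 0.10728, 0.09579, 0.10345, 0.07663, 0.06897, 0.08812, 0.06897, 0.10728, 0.08812, giving H' = 2.38627.
Difference = |1.37608 − 2.38627| = 1.01019, i.e. 1.010 to 3 decimal places.

1.010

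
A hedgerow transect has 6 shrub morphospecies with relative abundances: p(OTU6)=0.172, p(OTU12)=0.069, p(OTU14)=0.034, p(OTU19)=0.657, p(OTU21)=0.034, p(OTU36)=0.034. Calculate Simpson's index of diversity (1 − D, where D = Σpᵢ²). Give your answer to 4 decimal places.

0.5305

D = 0.172² + 0.069² + 0.034² + 0.657² + 0.034² + 0.034² = 0.029584 + 0.004761 + 0.001156 + 0.431649 + 0.001156 + 0.001156 = 0.469462 (working shown to 6 dp, full precision carried).
So 1 − D = 0.530538, i.e. 0.5305 to 4 decimal places.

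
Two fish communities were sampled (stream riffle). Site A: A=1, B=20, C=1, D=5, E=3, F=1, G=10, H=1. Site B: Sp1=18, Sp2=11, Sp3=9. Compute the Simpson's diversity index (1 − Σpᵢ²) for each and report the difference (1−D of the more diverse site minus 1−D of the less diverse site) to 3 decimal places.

0.059

Site A: N=42, proportions 0.02381, 0.47619, 0.02381, 0.11905, 0.07143, 0.02381, 0.2381, 0.02381, giving 1−D = 0.69501 (working shown to 5 dp, full precision carried).
Site B: N=38, proportions 0.47368, 0.28947, 0.23684, giving 1−D = 0.63573.
Difference = |0.69501 − 0.63573| = 0.05928, i.e. 0.059 to 3 decimal places.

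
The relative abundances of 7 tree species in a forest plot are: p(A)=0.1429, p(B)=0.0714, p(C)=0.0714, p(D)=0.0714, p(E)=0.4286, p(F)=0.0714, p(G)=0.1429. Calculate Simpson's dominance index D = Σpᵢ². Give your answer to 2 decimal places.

D = 0.1429² + 0.0714² + 0.0714² + 0.0714² + 0.4286² + 0.0714² + 0.1429² = 0.0204 + 0.0051 + 0.0051 + 0.0051 + 0.1837 + 0.0051 + 0.0204 = 0.2449 (working shown to 4 dp, full precision carried).
To 2 decimal places, D = 0.24.

0.24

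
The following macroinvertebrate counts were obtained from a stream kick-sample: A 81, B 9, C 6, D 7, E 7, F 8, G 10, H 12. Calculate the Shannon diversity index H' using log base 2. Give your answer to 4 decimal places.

Total N = 81+9+6+7+7+8+10+12 = 140, so the proportions are 0.578571, 0.064286, 0.042857, 0.05, 0.05, 0.057143, 0.071429, 0.085714 (working shown to 6 dp, full precision carried).
Each pᵢ log₂ pᵢ term: 0.578571×(-0.789433)=-0.456743, 0.064286×(-3.959358)=-0.254530, 0.042857×(-4.544321)=-0.194757, 0.05×(-4.321928)=-0.216096, 0.05×(-4.321928)=-0.216096, 0.057143×(-4.129283)=-0.235959, 0.071429×(-3.807355)=-0.271954, 0.085714×(-3.544321)=-0.303799.
Sum = -2.149935, so H' = 2.1499.

2.1499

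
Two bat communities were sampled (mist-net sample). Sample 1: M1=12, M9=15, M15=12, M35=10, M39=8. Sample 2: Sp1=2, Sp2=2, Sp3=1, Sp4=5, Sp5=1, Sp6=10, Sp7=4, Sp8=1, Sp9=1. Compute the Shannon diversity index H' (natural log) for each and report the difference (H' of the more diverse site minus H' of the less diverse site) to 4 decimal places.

0.2486

Sample 1: N=57, proportions 0.210526, 0.263158, 0.210526, 0.175439, 0.140351, giving H' = 1.588316 (working shown to 6 dp, full precision carried).
Sample 2: N=27, proportions 0.074074, 0.074074, 0.037037, 0.185185, 0.037037, 0.37037, 0.148148, 0.037037, 0.037037, giving H' = 1.836918.
Difference = |1.588316 − 1.836918| = 0.248602, i.e. 0.2486 to 4 decimal places.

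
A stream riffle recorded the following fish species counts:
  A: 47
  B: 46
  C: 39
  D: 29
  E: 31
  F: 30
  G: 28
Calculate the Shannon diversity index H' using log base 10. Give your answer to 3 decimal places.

0.836

Total N = 47+46+39+29+31+30+28 = 250, so the proportions are 0.188, 0.184, 0.156, 0.116, 0.124, 0.12, 0.112 (working shown to 5 dp, full precision carried).
Each pᵢ log₁₀ pᵢ term: 0.188×(-0.72584)=-0.13646, 0.184×(-0.73518)=-0.13527, 0.156×(-0.80688)=-0.12587, 0.116×(-0.93554)=-0.10852, 0.124×(-0.90658)=-0.11242, 0.12×(-0.92082)=-0.11050, 0.112×(-0.95078)=-0.10649.
Sum = -0.83553, so H' = 0.836.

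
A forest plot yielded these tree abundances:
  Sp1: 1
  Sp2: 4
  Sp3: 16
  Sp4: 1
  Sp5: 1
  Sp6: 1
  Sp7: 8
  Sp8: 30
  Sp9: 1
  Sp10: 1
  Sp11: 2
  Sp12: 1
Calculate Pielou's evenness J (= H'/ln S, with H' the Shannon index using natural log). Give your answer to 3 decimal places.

0.671

Total N = 1+4+16+1+1+1+8+30+1+1+2+1 = 67, so the proportions are 0.01493, 0.0597, 0.23881, 0.01493, 0.01493, 0.01493, 0.1194, 0.44776, 0.01493, 0.01493, 0.02985, 0.01493 (working shown to 5 dp, full precision carried).
H' = −Σ pᵢ ln pᵢ = −((-0.06276) + (-0.16826) + (-0.34199) + (-0.06276) + (-0.06276) + (-0.06276) + (-0.25376) + (-0.35977) + (-0.06276) + (-0.06276) + (-0.10482) + (-0.06276)) = 1.66791.
With S = 12 species, ln S = 2.48491, so J = 1.66791/2.48491 = 0.67122, i.e. 0.671 to 3 decimal places.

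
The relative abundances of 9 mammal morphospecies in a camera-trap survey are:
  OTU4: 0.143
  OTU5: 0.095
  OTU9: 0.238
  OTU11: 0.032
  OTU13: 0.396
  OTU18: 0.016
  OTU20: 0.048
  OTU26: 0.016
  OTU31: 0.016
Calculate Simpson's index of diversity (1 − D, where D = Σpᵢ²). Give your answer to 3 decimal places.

D = 0.143² + 0.095² + 0.238² + 0.032² + 0.396² + 0.016² + 0.048² + 0.016² + 0.016² = 0.02045 + 0.00903 + 0.05664 + 0.00102 + 0.15682 + 0.00026 + 0.00230 + 0.00026 + 0.00026 = 0.24703 (working shown to 5 dp, full precision carried).
So 1 − D = 0.75297, i.e. 0.753 to 3 decimal places.

0.753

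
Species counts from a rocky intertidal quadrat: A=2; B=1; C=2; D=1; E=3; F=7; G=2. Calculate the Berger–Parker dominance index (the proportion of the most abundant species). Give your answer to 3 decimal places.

0.389

Total N = 2+1+2+1+3+7+2 = 18, so the proportions are 0.11111, 0.05556, 0.11111, 0.05556, 0.16667, 0.38889, 0.11111 (working shown to 5 dp, full precision carried).
The largest proportion is 0.38889, i.e. d = 0.389 to 3 decimal places.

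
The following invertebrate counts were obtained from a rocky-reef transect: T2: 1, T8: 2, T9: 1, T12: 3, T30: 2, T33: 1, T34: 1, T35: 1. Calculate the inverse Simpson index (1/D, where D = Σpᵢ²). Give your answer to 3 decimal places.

6.545

Total N = 1+2+1+3+2+1+1+1 = 12, so the proportions are 0.0833333, 0.1666667, 0.0833333, 0.25, 0.1666667, 0.0833333, 0.0833333, 0.0833333 (working shown to 7 dp, full precision carried).
D = 0.0833333² + 0.1666667² + 0.0833333² + 0.25² + 0.1666667² + 0.0833333² + 0.0833333² + 0.0833333² = 0.0069444 + 0.0277778 + 0.0069444 + 0.0625000 + 0.0277778 + 0.0069444 + 0.0069444 + 0.0069444 = 0.1527778.
So 1/D = 6.54545, i.e. 6.545 to 3 decimal places.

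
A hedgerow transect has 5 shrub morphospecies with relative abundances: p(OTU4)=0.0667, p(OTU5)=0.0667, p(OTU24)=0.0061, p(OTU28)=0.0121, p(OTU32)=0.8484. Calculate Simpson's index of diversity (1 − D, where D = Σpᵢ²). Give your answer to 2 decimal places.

D = 0.0667² + 0.0667² + 0.0061² + 0.0121² + 0.8484² = 0.0044 + 0.0044 + 0.0000 + 0.0001 + 0.7198 = 0.7289 (working shown to 4 dp, full precision carried).
So 1 − D = 0.2711, i.e. 0.27 to 2 decimal places.

0.27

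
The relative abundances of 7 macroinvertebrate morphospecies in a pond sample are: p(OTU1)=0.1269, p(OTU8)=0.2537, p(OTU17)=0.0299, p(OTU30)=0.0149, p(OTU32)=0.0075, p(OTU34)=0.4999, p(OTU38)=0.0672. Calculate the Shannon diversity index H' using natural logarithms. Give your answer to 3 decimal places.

1.342

Each pᵢ ln pᵢ term (working shown to 5 dp, full precision carried): 0.1269×(-2.06436)=-0.26197, 0.2537×(-1.37160)=-0.34798, 0.0299×(-3.50990)=-0.10495, 0.0149×(-4.20639)=-0.06268, 0.0075×(-4.89285)=-0.03670, 0.4999×(-0.69335)=-0.34660, 0.0672×(-2.70008)=-0.18145.
Sum = -1.34231, so H' = 1.342.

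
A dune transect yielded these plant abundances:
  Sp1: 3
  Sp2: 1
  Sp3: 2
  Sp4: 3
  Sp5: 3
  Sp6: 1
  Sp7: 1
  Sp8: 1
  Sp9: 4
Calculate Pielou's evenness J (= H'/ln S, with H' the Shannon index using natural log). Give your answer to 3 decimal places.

0.937

Total N = 3+1+2+3+3+1+1+1+4 = 19, so the proportions are 0.15789, 0.05263, 0.10526, 0.15789, 0.15789, 0.05263, 0.05263, 0.05263, 0.21053 (working shown to 5 dp, full precision carried).
H' = −Σ pᵢ ln pᵢ = −((-0.29145) + (-0.15497) + (-0.23698) + (-0.29145) + (-0.29145) + (-0.15497) + (-0.15497) + (-0.15497) + (-0.32803)) = 2.05923.
With S = 9 species, ln S = 2.19722, so J = 2.05923/2.19722 = 0.93720, i.e. 0.937 to 3 decimal places.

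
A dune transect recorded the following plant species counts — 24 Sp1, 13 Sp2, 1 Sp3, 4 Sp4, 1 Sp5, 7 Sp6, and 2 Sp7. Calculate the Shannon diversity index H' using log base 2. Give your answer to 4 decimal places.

2.0890

Total N = 24+13+1+4+1+7+2 = 52, so the proportions are 0.461538, 0.25, 0.019231, 0.076923, 0.019231, 0.134615, 0.038462 (working shown to 6 dp, full precision carried).
Each pᵢ log₂ pᵢ term: 0.461538×(-1.115477)=-0.514836, 0.25×(-2.000000)=-0.500000, 0.019231×(-5.700440)=-0.109624, 0.076923×(-3.700440)=-0.284649, 0.019231×(-5.700440)=-0.109624, 0.134615×(-2.893085)=-0.389454, 0.038462×(-4.700440)=-0.180786.
Sum = -2.088972, so H' = 2.0890.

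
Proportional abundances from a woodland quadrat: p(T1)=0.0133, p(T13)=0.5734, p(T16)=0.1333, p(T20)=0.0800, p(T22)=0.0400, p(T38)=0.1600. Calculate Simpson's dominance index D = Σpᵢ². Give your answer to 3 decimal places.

0.380

D = 0.0133² + 0.5734² + 0.1333² + 0.08² + 0.04² + 0.16² = 0.00018 + 0.32879 + 0.01777 + 0.00640 + 0.00160 + 0.02560 = 0.38033 (working shown to 5 dp, full precision carried).
To 3 decimal places, D = 0.380.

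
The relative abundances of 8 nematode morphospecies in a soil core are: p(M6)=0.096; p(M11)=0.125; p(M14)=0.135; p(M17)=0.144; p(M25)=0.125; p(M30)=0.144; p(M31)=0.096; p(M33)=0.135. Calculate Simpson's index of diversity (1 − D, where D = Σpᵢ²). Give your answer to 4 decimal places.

D = 0.096² + 0.125² + 0.135² + 0.144² + 0.125² + 0.144² + 0.096² + 0.135² = 0.009216 + 0.015625 + 0.018225 + 0.020736 + 0.015625 + 0.020736 + 0.009216 + 0.018225 = 0.127604 (working shown to 6 dp, full precision carried).
So 1 − D = 0.872396, i.e. 0.8724 to 4 decimal places.

0.8724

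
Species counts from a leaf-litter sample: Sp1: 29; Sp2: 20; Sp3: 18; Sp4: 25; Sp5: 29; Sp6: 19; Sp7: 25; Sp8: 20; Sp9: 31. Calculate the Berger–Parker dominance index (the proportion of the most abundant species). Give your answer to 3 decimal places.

0.144

Total N = 29+20+18+25+29+19+25+20+31 = 216, so the proportions are 0.13426, 0.09259, 0.08333, 0.11574, 0.13426, 0.08796, 0.11574, 0.09259, 0.14352 (working shown to 5 dp, full precision carried).
The largest proportion is 0.14352, i.e. d = 0.144 to 3 decimal places.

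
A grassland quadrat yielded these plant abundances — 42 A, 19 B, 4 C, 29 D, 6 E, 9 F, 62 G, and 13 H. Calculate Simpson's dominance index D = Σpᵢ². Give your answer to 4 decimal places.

0.2101

Total N = 42+19+4+29+6+9+62+13 = 184, so the proportions are 0.228261, 0.103261, 0.021739, 0.157609, 0.032609, 0.048913, 0.336957, 0.070652 (working shown to 6 dp, full precision carried).
D = 0.228261² + 0.103261² + 0.021739² + 0.157609² + 0.032609² + 0.048913² + 0.336957² + 0.070652² = 0.052103 + 0.010663 + 0.000473 + 0.024841 + 0.001063 + 0.002392 + 0.113540 + 0.004992 = 0.210066.
To 4 decimal places, D = 0.2101.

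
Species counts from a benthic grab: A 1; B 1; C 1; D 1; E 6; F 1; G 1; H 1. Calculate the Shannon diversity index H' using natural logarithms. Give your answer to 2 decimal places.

1.74

Total N = 1+1+1+1+6+1+1+1 = 13, so the proportions are 0.0769, 0.0769, 0.0769, 0.0769, 0.4615, 0.0769, 0.0769, 0.0769 (working shown to 4 dp, full precision carried).
Each pᵢ ln pᵢ term: 0.0769×(-2.5649)=-0.1973, 0.0769×(-2.5649)=-0.1973, 0.0769×(-2.5649)=-0.1973, 0.0769×(-2.5649)=-0.1973, 0.4615×(-0.7732)=-0.3569, 0.0769×(-2.5649)=-0.1973, 0.0769×(-2.5649)=-0.1973, 0.0769×(-2.5649)=-0.1973.
Sum = -1.7380, so H' = 1.74.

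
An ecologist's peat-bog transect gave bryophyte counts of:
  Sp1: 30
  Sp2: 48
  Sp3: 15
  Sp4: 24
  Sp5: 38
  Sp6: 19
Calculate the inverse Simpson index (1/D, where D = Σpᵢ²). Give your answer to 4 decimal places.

5.2110

Total N = 30+48+15+24+38+19 = 174, so the proportions are 0.17241379, 0.27586207, 0.0862069, 0.13793103, 0.2183908, 0.1091954 (working shown to 8 dp, full precision carried).
D = 0.17241379² + 0.27586207² + 0.0862069² + 0.13793103² + 0.2183908² + 0.1091954² = 0.02972652 + 0.07609988 + 0.00743163 + 0.01902497 + 0.04769454 + 0.01192364 = 0.19190118.
So 1/D = 5.211015, i.e. 5.2110 to 4 decimal places.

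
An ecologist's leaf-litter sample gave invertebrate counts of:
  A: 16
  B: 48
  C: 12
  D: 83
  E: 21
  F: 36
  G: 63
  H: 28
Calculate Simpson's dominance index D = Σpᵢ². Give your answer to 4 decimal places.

0.1706

Total N = 16+48+12+83+21+36+63+28 = 307, so the proportions are 0.052117, 0.156352, 0.039088, 0.270358, 0.068404, 0.117264, 0.205212, 0.091205 (working shown to 6 dp, full precision carried).
D = 0.052117² + 0.156352² + 0.039088² + 0.270358² + 0.068404² + 0.117264² + 0.205212² + 0.091205² = 0.002716 + 0.024446 + 0.001528 + 0.073094 + 0.004679 + 0.013751 + 0.042112 + 0.008318 = 0.170644.
To 4 decimal places, D = 0.1706.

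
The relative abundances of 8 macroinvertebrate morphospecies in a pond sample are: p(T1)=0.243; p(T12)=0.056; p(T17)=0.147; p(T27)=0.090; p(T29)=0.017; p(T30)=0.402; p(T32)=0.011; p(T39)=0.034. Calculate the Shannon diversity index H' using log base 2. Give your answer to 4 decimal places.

2.3140

Each pᵢ log₂ pᵢ term (working shown to 6 dp, full precision carried): 0.243×(-2.040972)=-0.495956, 0.056×(-4.158429)=-0.232872, 0.147×(-2.766112)=-0.406618, 0.09×(-3.473931)=-0.312654, 0.017×(-5.878321)=-0.099931, 0.402×(-1.314733)=-0.528523, 0.011×(-6.506353)=-0.071570, 0.034×(-4.878321)=-0.165863.
Sum = -2.313987, so H' = 2.3140.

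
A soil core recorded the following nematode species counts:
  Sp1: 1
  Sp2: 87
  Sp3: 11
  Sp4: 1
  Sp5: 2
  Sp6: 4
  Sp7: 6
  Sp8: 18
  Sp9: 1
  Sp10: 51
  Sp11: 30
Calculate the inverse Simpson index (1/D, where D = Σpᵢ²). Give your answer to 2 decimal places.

3.88

Total N = 1+87+11+1+2+4+6+18+1+51+30 = 212, so the proportions are 0.004717, 0.410377, 0.051887, 0.004717, 0.009434, 0.018868, 0.028302, 0.084906, 0.004717, 0.240566, 0.141509 (working shown to 6 dp, full precision carried).
D = 0.004717² + 0.410377² + 0.051887² + 0.004717² + 0.009434² + 0.018868² + 0.028302² + 0.084906² + 0.004717² + 0.240566² + 0.141509² = 0.000022 + 0.168410 + 0.002692 + 0.000022 + 0.000089 + 0.000356 + 0.000801 + 0.007209 + 0.000022 + 0.057872 + 0.020025 = 0.257520.
So 1/D = 3.8832, i.e. 3.88 to 2 decimal places.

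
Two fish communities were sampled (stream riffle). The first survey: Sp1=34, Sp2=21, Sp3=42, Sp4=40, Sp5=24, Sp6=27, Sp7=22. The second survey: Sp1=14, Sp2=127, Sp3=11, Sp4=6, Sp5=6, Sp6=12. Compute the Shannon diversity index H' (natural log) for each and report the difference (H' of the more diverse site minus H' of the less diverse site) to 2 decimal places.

The first survey: N=210, proportions 0.1619, 0.1, 0.2, 0.1905, 0.1143, 0.1286, 0.1048, giving H' = 1.9108 (working shown to 4 dp, full precision carried).
The second survey: N=176, proportions 0.0795, 0.7216, 0.0625, 0.0341, 0.0341, 0.0682, giving H' = 1.0236.
Difference = |1.9108 − 1.0236| = 0.8872, i.e. 0.89 to 2 decimal places.

0.89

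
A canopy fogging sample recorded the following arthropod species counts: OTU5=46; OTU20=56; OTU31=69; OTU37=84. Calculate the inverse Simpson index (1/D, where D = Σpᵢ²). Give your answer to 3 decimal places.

Total N = 46+56+69+84 = 255, so the proportions are 0.1803922, 0.2196078, 0.2705882, 0.3294118 (working shown to 7 dp, full precision carried).
D = 0.1803922² + 0.2196078² + 0.2705882² + 0.3294118² = 0.0325413 + 0.0482276 + 0.0732180 + 0.1085121 = 0.2624990.
So 1/D = 3.80954, i.e. 3.810 to 3 decimal places.

3.810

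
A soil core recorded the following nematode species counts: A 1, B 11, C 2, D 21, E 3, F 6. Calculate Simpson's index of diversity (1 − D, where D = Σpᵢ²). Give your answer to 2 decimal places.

0.68

Total N = 1+11+2+21+3+6 = 44, so the proportions are 0.0227, 0.25, 0.0455, 0.4773, 0.0682, 0.1364 (working shown to 4 dp, full precision carried).
D = 0.0227² + 0.25² + 0.0455² + 0.4773² + 0.0682² + 0.1364² = 0.0005 + 0.0625 + 0.0021 + 0.2278 + 0.0046 + 0.0186 = 0.3161.
So 1 − D = 0.6839, i.e. 0.68 to 2 decimal places.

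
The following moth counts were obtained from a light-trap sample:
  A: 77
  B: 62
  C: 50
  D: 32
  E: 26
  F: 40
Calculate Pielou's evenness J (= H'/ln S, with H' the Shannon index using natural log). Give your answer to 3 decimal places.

0.963

Total N = 77+62+50+32+26+40 = 287, so the proportions are 0.26829, 0.21603, 0.17422, 0.1115, 0.09059, 0.13937 (working shown to 5 dp, full precision carried).
H' = −Σ pᵢ ln pᵢ = −((-0.35299) + (-0.33103) + (-0.30444) + (-0.24460) + (-0.21755) + (-0.27465)) = 1.72525.
With S = 6 species, ln S = 1.79176, so J = 1.72525/1.79176 = 0.96288, i.e. 0.963 to 3 decimal places.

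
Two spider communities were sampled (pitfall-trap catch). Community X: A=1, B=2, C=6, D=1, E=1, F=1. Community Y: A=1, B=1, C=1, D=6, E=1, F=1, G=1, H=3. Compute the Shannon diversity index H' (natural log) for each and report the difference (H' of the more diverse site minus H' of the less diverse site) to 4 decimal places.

0.2981

Community X: N=12, proportions 0.083333, 0.166667, 0.5, 0.083333, 0.083333, 0.083333, giving H' = 1.473502 (working shown to 6 dp, full precision carried).
Community Y: N=15, proportions 0.066667, 0.066667, 0.066667, 0.4, 0.066667, 0.066667, 0.066667, 0.2, giving H' = 1.771624.
Difference = |1.473502 − 1.771624| = 0.298122, i.e. 0.2981 to 4 decimal places.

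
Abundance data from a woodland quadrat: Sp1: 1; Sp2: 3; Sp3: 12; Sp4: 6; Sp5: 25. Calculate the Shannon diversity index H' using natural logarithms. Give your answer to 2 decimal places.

Total N = 1+3+12+6+25 = 47, so the proportions are 0.0213, 0.0638, 0.2553, 0.1277, 0.5319 (working shown to 4 dp, full precision carried).
Each pᵢ ln pᵢ term: 0.0213×(-3.8501)=-0.0819, 0.0638×(-2.7515)=-0.1756, 0.2553×(-1.3652)=-0.3486, 0.1277×(-2.0584)=-0.2628, 0.5319×(-0.6313)=-0.3358.
Sum = -1.2047, so H' = 1.20.

1.20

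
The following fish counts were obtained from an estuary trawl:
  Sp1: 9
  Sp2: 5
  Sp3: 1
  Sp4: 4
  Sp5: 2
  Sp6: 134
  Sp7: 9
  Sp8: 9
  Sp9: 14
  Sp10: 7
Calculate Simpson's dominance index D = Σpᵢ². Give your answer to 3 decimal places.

0.491

Total N = 9+5+1+4+2+134+9+9+14+7 = 194, so the proportions are 0.04639, 0.02577, 0.00515, 0.02062, 0.01031, 0.69072, 0.04639, 0.04639, 0.07216, 0.03608 (working shown to 5 dp, full precision carried).
D = 0.04639² + 0.02577² + 0.00515² + 0.02062² + 0.01031² + 0.69072² + 0.04639² + 0.04639² + 0.07216² + 0.03608² = 0.00215 + 0.00066 + 0.00003 + 0.00043 + 0.00011 + 0.47710 + 0.00215 + 0.00215 + 0.00521 + 0.00130 = 0.49128.
To 3 decimal places, D = 0.491.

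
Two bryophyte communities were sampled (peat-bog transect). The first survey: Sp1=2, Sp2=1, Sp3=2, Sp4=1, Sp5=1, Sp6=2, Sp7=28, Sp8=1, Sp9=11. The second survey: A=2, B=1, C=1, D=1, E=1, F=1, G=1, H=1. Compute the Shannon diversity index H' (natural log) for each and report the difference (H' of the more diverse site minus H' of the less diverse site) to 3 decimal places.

The first survey: N=49, proportions 0.040816, 0.020408, 0.040816, 0.020408, 0.020408, 0.040816, 0.571429, 0.020408, 0.22449, giving H' = 1.364525 (working shown to 6 dp, full precision carried).
The second survey: N=9, proportions 0.222222, 0.111111, 0.111111, 0.111111, 0.111111, 0.111111, 0.111111, 0.111111, giving H' = 2.043192.
Difference = |1.364525 − 2.043192| = 0.678667, i.e. 0.679 to 3 decimal places.

0.679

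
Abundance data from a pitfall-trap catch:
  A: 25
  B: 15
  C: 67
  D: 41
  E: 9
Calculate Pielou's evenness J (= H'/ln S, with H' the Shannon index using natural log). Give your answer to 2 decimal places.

0.87

Total N = 25+15+67+41+9 = 157, so the proportions are 0.1592, 0.0955, 0.4268, 0.2611, 0.0573 (working shown to 4 dp, full precision carried).
H' = −Σ pᵢ ln pᵢ = −((-0.2926) + (-0.2243) + (-0.3634) + (-0.3506) + (-0.1639)) = 1.3949.
With S = 5 species, ln S = 1.6094, so J = 1.3949/1.6094 = 0.8667, i.e. 0.87 to 2 decimal places.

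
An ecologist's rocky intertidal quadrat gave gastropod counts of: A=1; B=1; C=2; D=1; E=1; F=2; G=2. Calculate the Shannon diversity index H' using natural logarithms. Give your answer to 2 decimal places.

Total N = 1+1+2+1+1+2+2 = 10, so the proportions are 0.1, 0.1, 0.2, 0.1, 0.1, 0.2, 0.2 (working shown to 4 dp, full precision carried).
Each pᵢ ln pᵢ term: 0.1×(-2.3026)=-0.2303, 0.1×(-2.3026)=-0.2303, 0.2×(-1.6094)=-0.3219, 0.1×(-2.3026)=-0.2303, 0.1×(-2.3026)=-0.2303, 0.2×(-1.6094)=-0.3219, 0.2×(-1.6094)=-0.3219.
Sum = -1.8867, so H' = 1.89.

1.89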